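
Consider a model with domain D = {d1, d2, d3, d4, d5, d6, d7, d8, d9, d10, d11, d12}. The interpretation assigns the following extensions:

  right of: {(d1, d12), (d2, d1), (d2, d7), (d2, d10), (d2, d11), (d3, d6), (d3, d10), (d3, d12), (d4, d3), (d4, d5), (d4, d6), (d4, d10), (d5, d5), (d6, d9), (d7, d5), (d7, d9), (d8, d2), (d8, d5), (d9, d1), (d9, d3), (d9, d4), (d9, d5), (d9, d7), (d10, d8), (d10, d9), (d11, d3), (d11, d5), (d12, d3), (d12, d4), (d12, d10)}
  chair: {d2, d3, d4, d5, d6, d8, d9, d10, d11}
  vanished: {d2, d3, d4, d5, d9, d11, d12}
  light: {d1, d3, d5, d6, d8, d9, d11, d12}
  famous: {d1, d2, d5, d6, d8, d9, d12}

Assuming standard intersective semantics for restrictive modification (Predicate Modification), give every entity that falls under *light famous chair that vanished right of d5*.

{d5, d9}

⟦that vanished⟧ = ⟦vanished⟧ = {d2, d3, d4, d5, d9, d11, d12}
⟦right of d5⟧ = {x : ⟨x, d5⟩ ∈ ⟦right of⟧} = {d4, d5, d7, d8, d9, d11}
⟦chair⟧ = {d2, d3, d4, d5, d6, d8, d9, d10, d11}
… ∩ ⟦that vanished⟧ = {d2, d3, d4, d5, d6, d8, d9, d10, d11} ∩ {d2, d3, d4, d5, d9, d11, d12} = {d2, d3, d4, d5, d9, d11}
… ∩ ⟦right of d5⟧ = {d2, d3, d4, d5, d9, d11} ∩ {d4, d5, d7, d8, d9, d11} = {d4, d5, d9, d11}
… ∩ ⟦light⟧ = {d4, d5, d9, d11} ∩ {d1, d3, d5, d6, d8, d9, d11, d12} = {d5, d9, d11}
… ∩ ⟦famous⟧ = {d5, d9, d11} ∩ {d1, d2, d5, d6, d8, d9, d12} = {d5, d9}
So ⟦light famous chair that vanished right of d5⟧ = {d5, d9}.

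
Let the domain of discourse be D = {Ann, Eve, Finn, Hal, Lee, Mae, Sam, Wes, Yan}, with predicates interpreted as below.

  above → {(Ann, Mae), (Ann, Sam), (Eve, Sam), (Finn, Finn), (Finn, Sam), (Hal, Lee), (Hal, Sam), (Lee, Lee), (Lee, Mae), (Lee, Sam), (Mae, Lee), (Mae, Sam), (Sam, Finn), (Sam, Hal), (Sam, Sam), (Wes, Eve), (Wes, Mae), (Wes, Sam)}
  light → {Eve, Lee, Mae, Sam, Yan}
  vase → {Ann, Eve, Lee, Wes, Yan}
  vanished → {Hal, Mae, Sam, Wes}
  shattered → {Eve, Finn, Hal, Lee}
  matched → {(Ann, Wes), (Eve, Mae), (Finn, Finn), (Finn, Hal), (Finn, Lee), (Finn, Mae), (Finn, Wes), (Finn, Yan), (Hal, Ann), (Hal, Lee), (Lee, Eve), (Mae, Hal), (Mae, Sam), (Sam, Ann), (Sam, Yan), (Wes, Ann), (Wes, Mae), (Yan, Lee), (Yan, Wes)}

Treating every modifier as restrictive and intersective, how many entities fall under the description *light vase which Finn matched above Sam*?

1

⟦which Finn matched⟧ = {x : ⟨Finn, x⟩ ∈ ⟦matched⟧} = {Finn, Hal, Lee, Mae, Wes, Yan}
⟦above Sam⟧ = {x : ⟨x, Sam⟩ ∈ ⟦above⟧} = {Ann, Eve, Finn, Hal, Lee, Mae, Sam, Wes}
⟦vase⟧ = {Ann, Eve, Lee, Wes, Yan}
… ∩ ⟦which Finn matched⟧ = {Ann, Eve, Lee, Wes, Yan} ∩ {Finn, Hal, Lee, Mae, Wes, Yan} = {Lee, Wes, Yan}
… ∩ ⟦above Sam⟧ = {Lee, Wes, Yan} ∩ {Ann, Eve, Finn, Hal, Lee, Mae, Sam, Wes} = {Lee, Wes}
… ∩ ⟦light⟧ = {Lee, Wes} ∩ {Eve, Lee, Mae, Sam, Yan} = {Lee}
⟦light vase which Finn matched above Sam⟧ = {Lee}, so the cardinality is 1.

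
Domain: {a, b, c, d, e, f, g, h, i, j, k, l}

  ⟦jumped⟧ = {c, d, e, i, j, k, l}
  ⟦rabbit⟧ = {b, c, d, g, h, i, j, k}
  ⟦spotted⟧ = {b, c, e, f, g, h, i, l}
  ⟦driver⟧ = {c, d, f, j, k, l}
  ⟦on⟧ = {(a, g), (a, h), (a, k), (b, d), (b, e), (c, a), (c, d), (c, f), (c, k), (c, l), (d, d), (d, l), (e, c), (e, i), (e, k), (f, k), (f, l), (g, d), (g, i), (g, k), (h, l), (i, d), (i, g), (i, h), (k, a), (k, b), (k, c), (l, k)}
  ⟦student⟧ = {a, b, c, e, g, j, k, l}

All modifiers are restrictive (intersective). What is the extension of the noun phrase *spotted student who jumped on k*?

⟦who jumped⟧ = ⟦jumped⟧ = {c, d, e, i, j, k, l}
⟦on k⟧ = {x : ⟨x, k⟩ ∈ ⟦on⟧} = {a, c, e, f, g, l}
⟦student⟧ = {a, b, c, e, g, j, k, l}
… ∩ ⟦who jumped⟧ = {a, b, c, e, g, j, k, l} ∩ {c, d, e, i, j, k, l} = {c, e, j, k, l}
… ∩ ⟦on k⟧ = {c, e, j, k, l} ∩ {a, c, e, f, g, l} = {c, e, l}
… ∩ ⟦spotted⟧ = {c, e, l} ∩ {b, c, e, f, g, h, i, l} = {c, e, l}
So ⟦spotted student who jumped on k⟧ = {c, e, l}.

{c, e, l}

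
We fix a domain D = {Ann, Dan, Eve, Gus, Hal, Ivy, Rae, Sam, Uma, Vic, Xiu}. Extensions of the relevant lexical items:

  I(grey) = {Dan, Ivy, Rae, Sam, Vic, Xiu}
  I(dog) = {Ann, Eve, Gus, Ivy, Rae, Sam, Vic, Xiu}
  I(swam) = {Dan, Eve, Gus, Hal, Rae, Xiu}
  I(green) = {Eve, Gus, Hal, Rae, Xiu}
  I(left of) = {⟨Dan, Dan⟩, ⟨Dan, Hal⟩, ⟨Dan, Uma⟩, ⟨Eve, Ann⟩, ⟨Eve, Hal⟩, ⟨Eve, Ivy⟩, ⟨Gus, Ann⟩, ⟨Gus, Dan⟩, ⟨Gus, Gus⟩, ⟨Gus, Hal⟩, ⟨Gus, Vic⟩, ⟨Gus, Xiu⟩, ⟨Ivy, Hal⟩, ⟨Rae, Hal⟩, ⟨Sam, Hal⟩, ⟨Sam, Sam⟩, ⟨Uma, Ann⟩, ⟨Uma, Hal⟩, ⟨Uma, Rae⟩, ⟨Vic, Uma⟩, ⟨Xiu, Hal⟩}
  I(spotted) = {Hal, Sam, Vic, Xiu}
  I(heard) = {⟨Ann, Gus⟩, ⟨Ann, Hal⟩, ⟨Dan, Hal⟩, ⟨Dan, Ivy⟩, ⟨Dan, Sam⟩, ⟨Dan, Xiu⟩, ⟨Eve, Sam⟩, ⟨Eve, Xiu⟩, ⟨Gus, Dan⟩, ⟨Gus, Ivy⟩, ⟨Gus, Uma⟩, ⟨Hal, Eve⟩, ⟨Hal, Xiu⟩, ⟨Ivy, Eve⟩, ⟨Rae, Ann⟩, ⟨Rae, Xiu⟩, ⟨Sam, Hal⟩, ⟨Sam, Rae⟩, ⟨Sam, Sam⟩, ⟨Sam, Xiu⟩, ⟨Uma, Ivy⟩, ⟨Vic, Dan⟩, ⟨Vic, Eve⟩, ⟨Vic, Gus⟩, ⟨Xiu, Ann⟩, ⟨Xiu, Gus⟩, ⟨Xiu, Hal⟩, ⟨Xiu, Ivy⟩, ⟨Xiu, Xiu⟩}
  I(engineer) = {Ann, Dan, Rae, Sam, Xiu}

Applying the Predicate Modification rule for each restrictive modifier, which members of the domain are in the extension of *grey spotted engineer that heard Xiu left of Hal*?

{Sam, Xiu}

⟦that heard Xiu⟧ = {x : ⟨x, Xiu⟩ ∈ ⟦heard⟧} = {Dan, Eve, Hal, Rae, Sam, Xiu}
⟦left of Hal⟧ = {x : ⟨x, Hal⟩ ∈ ⟦left of⟧} = {Dan, Eve, Gus, Ivy, Rae, Sam, Uma, Xiu}
⟦engineer⟧ = {Ann, Dan, Rae, Sam, Xiu}
… ∩ ⟦that heard Xiu⟧ = {Ann, Dan, Rae, Sam, Xiu} ∩ {Dan, Eve, Hal, Rae, Sam, Xiu} = {Dan, Rae, Sam, Xiu}
… ∩ ⟦left of Hal⟧ = {Dan, Rae, Sam, Xiu} ∩ {Dan, Eve, Gus, Ivy, Rae, Sam, Uma, Xiu} = {Dan, Rae, Sam, Xiu}
… ∩ ⟦grey⟧ = {Dan, Rae, Sam, Xiu} ∩ {Dan, Ivy, Rae, Sam, Vic, Xiu} = {Dan, Rae, Sam, Xiu}
… ∩ ⟦spotted⟧ = {Dan, Rae, Sam, Xiu} ∩ {Hal, Sam, Vic, Xiu} = {Sam, Xiu}
So ⟦grey spotted engineer that heard Xiu left of Hal⟧ = {Sam, Xiu}.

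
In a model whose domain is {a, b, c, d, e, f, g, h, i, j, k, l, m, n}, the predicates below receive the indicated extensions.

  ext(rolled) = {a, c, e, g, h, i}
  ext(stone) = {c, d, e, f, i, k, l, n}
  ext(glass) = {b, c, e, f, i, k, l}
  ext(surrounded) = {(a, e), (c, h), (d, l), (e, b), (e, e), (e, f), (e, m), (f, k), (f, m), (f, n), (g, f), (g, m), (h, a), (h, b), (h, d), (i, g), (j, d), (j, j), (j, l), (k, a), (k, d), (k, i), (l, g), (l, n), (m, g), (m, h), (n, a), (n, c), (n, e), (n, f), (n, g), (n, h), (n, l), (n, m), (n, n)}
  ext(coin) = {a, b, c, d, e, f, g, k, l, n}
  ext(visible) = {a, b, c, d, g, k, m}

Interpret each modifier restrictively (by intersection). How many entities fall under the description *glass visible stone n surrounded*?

1

⟦n surrounded⟧ = {x : ⟨n, x⟩ ∈ ⟦surrounded⟧} = {a, c, e, f, g, h, l, m, n}
⟦stone⟧ = {c, d, e, f, i, k, l, n}
… ∩ ⟦n surrounded⟧ = {c, d, e, f, i, k, l, n} ∩ {a, c, e, f, g, h, l, m, n} = {c, e, f, l, n}
… ∩ ⟦glass⟧ = {c, e, f, l, n} ∩ {b, c, e, f, i, k, l} = {c, e, f, l}
… ∩ ⟦visible⟧ = {c, e, f, l} ∩ {a, b, c, d, g, k, m} = {c}
⟦glass visible stone n surrounded⟧ = {c}, so the cardinality is 1.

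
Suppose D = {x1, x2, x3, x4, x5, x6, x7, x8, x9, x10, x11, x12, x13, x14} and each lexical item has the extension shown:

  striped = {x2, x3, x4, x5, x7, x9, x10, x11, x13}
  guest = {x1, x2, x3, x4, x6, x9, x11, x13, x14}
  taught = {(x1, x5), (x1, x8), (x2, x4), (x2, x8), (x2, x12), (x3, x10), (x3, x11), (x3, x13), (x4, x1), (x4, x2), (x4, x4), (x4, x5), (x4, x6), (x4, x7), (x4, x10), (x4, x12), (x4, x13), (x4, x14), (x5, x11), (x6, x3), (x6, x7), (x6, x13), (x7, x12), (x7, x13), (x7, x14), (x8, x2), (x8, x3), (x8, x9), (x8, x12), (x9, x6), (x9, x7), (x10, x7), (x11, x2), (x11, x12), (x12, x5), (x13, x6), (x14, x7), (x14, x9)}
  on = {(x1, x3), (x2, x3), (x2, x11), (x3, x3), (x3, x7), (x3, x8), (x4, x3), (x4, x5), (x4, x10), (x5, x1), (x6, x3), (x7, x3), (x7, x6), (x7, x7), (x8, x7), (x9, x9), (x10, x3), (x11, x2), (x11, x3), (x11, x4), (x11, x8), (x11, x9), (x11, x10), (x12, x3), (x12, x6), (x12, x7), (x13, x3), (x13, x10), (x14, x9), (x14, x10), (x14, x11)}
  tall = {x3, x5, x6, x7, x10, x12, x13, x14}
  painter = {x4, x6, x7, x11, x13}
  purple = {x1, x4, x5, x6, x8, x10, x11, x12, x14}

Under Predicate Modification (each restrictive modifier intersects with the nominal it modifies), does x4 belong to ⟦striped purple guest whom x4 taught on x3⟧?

⟦whom x4 taught⟧ = {x : ⟨x4, x⟩ ∈ ⟦taught⟧} = {x1, x2, x4, x5, x6, x7, x10, x12, x13, x14}
⟦on x3⟧ = {x : ⟨x, x3⟩ ∈ ⟦on⟧} = {x1, x2, x3, x4, x6, x7, x10, x11, x12, x13}
⟦guest⟧ = {x1, x2, x3, x4, x6, x9, x11, x13, x14}
… ∩ ⟦whom x4 taught⟧ = {x1, x2, x3, x4, x6, x9, x11, x13, x14} ∩ {x1, x2, x4, x5, x6, x7, x10, x12, x13, x14} = {x1, x2, x4, x6, x13, x14}
… ∩ ⟦on x3⟧ = {x1, x2, x4, x6, x13, x14} ∩ {x1, x2, x3, x4, x6, x7, x10, x11, x12, x13} = {x1, x2, x4, x6, x13}
… ∩ ⟦striped⟧ = {x1, x2, x4, x6, x13} ∩ {x2, x3, x4, x5, x7, x9, x10, x11, x13} = {x2, x4, x13}
… ∩ ⟦purple⟧ = {x2, x4, x13} ∩ {x1, x4, x5, x6, x8, x10, x11, x12, x14} = {x4}
⟦striped purple guest whom x4 taught on x3⟧ = {x4}; x4 ∈ this set.

yes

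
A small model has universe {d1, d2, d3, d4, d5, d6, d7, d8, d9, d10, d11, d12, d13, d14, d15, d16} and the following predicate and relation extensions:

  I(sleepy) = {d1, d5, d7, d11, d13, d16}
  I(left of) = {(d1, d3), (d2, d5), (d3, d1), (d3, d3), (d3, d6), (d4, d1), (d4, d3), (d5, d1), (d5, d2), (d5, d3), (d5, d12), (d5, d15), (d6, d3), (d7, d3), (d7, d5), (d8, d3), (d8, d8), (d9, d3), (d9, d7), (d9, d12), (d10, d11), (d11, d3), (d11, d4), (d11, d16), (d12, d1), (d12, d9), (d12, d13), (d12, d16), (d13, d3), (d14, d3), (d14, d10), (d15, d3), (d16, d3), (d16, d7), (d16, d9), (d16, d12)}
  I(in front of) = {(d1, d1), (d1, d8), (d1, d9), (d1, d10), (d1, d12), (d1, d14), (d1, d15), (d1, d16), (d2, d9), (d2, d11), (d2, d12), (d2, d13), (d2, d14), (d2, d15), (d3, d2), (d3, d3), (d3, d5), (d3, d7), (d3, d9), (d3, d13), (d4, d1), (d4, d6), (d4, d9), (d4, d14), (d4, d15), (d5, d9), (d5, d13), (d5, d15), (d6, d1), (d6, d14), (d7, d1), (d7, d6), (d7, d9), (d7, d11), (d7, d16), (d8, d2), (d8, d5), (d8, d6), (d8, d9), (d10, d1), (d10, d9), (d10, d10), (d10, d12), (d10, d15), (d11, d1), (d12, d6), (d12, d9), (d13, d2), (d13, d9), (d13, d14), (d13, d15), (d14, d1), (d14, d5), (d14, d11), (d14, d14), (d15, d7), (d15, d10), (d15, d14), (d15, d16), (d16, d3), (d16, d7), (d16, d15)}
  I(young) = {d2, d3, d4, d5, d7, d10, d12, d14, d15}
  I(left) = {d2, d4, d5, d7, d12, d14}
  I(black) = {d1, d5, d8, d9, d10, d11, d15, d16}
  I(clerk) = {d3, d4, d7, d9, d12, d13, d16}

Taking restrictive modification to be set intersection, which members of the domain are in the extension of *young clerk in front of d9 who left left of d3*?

⟦in front of d9⟧ = {x : ⟨x, d9⟩ ∈ ⟦in front of⟧} = {d1, d2, d3, d4, d5, d7, d8, d10, d12, d13}
⟦who left⟧ = ⟦left⟧ = {d2, d4, d5, d7, d12, d14}
⟦left of d3⟧ = {x : ⟨x, d3⟩ ∈ ⟦left of⟧} = {d1, d3, d4, d5, d6, d7, d8, d9, d11, d13, d14, d15, d16}
⟦clerk⟧ = {d3, d4, d7, d9, d12, d13, d16}
… ∩ ⟦in front of d9⟧ = {d3, d4, d7, d9, d12, d13, d16} ∩ {d1, d2, d3, d4, d5, d7, d8, d10, d12, d13} = {d3, d4, d7, d12, d13}
… ∩ ⟦who left⟧ = {d3, d4, d7, d12, d13} ∩ {d2, d4, d5, d7, d12, d14} = {d4, d7, d12}
… ∩ ⟦left of d3⟧ = {d4, d7, d12} ∩ {d1, d3, d4, d5, d6, d7, d8, d9, d11, d13, d14, d15, d16} = {d4, d7}
… ∩ ⟦young⟧ = {d4, d7} ∩ {d2, d3, d4, d5, d7, d10, d12, d14, d15} = {d4, d7}
So ⟦young clerk in front of d9 who left left of d3⟧ = {d4, d7}.

{d4, d7}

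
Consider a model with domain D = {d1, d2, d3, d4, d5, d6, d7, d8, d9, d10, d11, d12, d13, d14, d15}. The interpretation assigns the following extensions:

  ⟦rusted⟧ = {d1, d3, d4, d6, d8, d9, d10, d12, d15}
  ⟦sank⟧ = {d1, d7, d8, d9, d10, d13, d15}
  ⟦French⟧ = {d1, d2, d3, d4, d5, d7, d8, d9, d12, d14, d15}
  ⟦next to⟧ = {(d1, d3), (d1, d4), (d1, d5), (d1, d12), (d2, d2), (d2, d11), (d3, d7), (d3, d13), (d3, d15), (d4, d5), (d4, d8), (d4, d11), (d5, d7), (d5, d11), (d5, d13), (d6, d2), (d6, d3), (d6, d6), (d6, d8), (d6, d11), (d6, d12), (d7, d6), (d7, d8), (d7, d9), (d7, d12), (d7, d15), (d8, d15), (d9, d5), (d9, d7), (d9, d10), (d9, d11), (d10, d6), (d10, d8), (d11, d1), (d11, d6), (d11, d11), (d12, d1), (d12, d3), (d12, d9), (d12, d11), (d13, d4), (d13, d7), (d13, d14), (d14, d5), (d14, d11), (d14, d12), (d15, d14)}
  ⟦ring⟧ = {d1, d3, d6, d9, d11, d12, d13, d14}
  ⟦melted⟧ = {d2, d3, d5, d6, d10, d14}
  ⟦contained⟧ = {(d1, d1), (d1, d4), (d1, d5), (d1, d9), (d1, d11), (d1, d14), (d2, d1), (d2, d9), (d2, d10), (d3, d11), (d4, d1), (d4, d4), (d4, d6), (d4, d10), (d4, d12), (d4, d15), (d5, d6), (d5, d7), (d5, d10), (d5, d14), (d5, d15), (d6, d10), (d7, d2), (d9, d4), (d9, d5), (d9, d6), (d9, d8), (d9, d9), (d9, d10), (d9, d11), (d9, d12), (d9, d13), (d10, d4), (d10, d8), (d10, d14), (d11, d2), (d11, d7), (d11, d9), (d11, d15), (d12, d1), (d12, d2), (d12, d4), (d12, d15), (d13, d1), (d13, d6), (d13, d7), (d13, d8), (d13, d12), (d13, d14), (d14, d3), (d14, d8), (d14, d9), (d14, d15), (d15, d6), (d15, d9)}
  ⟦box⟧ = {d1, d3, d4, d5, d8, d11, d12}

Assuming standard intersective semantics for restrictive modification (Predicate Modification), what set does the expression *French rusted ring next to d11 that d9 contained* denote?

{d9, d12}

⟦next to d11⟧ = {x : ⟨x, d11⟩ ∈ ⟦next to⟧} = {d2, d4, d5, d6, d9, d11, d12, d14}
⟦that d9 contained⟧ = {x : ⟨d9, x⟩ ∈ ⟦contained⟧} = {d4, d5, d6, d8, d9, d10, d11, d12, d13}
⟦ring⟧ = {d1, d3, d6, d9, d11, d12, d13, d14}
… ∩ ⟦next to d11⟧ = {d1, d3, d6, d9, d11, d12, d13, d14} ∩ {d2, d4, d5, d6, d9, d11, d12, d14} = {d6, d9, d11, d12, d14}
… ∩ ⟦that d9 contained⟧ = {d6, d9, d11, d12, d14} ∩ {d4, d5, d6, d8, d9, d10, d11, d12, d13} = {d6, d9, d11, d12}
… ∩ ⟦French⟧ = {d6, d9, d11, d12} ∩ {d1, d2, d3, d4, d5, d7, d8, d9, d12, d14, d15} = {d9, d12}
… ∩ ⟦rusted⟧ = {d9, d12} ∩ {d1, d3, d4, d6, d8, d9, d10, d12, d15} = {d9, d12}
So ⟦French rusted ring next to d11 that d9 contained⟧ = {d9, d12}.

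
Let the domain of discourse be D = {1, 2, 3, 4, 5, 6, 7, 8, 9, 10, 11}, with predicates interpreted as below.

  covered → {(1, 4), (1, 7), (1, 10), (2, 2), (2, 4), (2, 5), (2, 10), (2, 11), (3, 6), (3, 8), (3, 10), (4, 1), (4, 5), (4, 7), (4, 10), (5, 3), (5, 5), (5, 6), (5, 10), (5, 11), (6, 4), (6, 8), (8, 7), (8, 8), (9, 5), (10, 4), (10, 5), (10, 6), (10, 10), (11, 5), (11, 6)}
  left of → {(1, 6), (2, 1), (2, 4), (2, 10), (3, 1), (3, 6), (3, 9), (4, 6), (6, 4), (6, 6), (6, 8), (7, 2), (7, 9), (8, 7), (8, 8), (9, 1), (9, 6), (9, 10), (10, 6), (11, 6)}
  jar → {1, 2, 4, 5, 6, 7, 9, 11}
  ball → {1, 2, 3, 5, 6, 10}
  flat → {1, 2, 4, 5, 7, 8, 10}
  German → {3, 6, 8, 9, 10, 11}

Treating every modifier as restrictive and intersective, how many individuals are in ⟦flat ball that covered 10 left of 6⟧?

⟦that covered 10⟧ = {x : ⟨x, 10⟩ ∈ ⟦covered⟧} = {1, 2, 3, 4, 5, 10}
⟦left of 6⟧ = {x : ⟨x, 6⟩ ∈ ⟦left of⟧} = {1, 3, 4, 6, 9, 10, 11}
⟦ball⟧ = {1, 2, 3, 5, 6, 10}
… ∩ ⟦that covered 10⟧ = {1, 2, 3, 5, 6, 10} ∩ {1, 2, 3, 4, 5, 10} = {1, 2, 3, 5, 10}
… ∩ ⟦left of 6⟧ = {1, 2, 3, 5, 10} ∩ {1, 3, 4, 6, 9, 10, 11} = {1, 3, 10}
… ∩ ⟦flat⟧ = {1, 3, 10} ∩ {1, 2, 4, 5, 7, 8, 10} = {1, 10}
⟦flat ball that covered 10 left of 6⟧ = {1, 10}, so the cardinality is 2.

2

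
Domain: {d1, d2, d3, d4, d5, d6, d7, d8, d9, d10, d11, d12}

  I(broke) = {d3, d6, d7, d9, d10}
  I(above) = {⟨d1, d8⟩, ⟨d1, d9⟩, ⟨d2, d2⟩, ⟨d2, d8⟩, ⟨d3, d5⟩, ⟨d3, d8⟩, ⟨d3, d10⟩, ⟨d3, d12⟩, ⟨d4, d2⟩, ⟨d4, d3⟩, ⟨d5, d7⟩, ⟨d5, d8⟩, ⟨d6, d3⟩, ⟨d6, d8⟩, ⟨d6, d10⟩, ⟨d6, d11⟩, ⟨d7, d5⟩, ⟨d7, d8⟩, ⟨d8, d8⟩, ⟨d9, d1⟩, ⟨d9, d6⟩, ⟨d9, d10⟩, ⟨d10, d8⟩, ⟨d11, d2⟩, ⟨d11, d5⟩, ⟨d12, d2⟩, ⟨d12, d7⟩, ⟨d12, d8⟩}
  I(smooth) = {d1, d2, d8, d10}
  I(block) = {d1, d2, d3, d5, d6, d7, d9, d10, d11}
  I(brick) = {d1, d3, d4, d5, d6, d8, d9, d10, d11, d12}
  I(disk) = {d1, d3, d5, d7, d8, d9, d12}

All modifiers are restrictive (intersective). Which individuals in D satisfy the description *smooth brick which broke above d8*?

{d10}

⟦which broke⟧ = ⟦broke⟧ = {d3, d6, d7, d9, d10}
⟦above d8⟧ = {x : ⟨x, d8⟩ ∈ ⟦above⟧} = {d1, d2, d3, d5, d6, d7, d8, d10, d12}
⟦brick⟧ = {d1, d3, d4, d5, d6, d8, d9, d10, d11, d12}
… ∩ ⟦which broke⟧ = {d1, d3, d4, d5, d6, d8, d9, d10, d11, d12} ∩ {d3, d6, d7, d9, d10} = {d3, d6, d9, d10}
… ∩ ⟦above d8⟧ = {d3, d6, d9, d10} ∩ {d1, d2, d3, d5, d6, d7, d8, d10, d12} = {d3, d6, d10}
… ∩ ⟦smooth⟧ = {d3, d6, d10} ∩ {d1, d2, d8, d10} = {d10}
So ⟦smooth brick which broke above d8⟧ = {d10}.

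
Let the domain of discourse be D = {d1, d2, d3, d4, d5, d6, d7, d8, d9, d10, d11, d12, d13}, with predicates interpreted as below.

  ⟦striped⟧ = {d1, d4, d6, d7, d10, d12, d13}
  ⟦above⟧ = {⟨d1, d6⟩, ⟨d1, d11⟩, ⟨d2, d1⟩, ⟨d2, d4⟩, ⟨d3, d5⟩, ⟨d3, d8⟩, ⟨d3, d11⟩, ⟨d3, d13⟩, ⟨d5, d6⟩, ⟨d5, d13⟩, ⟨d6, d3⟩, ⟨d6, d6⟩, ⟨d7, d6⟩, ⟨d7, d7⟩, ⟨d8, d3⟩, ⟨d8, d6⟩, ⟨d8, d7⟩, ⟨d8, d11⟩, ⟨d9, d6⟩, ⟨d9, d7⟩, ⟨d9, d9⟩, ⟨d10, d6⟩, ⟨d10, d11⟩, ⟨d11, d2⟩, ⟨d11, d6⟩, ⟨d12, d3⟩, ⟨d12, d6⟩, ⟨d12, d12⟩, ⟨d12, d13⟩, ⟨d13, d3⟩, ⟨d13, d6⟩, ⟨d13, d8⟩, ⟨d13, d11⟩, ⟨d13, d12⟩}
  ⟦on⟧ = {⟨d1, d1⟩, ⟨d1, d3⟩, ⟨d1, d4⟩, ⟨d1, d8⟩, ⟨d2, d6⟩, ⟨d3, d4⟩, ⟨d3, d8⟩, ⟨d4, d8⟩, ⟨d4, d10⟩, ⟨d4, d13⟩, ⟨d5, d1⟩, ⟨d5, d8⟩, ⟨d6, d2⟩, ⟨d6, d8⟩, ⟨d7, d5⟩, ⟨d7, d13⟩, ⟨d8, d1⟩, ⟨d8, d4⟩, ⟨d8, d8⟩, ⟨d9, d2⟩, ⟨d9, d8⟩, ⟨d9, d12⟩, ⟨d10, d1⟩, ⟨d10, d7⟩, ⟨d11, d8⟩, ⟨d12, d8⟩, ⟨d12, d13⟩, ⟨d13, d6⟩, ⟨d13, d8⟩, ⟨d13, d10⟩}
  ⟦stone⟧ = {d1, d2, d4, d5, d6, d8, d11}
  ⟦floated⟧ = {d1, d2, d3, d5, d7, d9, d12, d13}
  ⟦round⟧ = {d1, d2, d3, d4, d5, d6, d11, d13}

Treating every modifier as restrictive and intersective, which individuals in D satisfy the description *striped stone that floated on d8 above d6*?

{d1}

⟦that floated⟧ = ⟦floated⟧ = {d1, d2, d3, d5, d7, d9, d12, d13}
⟦on d8⟧ = {x : ⟨x, d8⟩ ∈ ⟦on⟧} = {d1, d3, d4, d5, d6, d8, d9, d11, d12, d13}
⟦above d6⟧ = {x : ⟨x, d6⟩ ∈ ⟦above⟧} = {d1, d5, d6, d7, d8, d9, d10, d11, d12, d13}
⟦stone⟧ = {d1, d2, d4, d5, d6, d8, d11}
… ∩ ⟦that floated⟧ = {d1, d2, d4, d5, d6, d8, d11} ∩ {d1, d2, d3, d5, d7, d9, d12, d13} = {d1, d2, d5}
… ∩ ⟦on d8⟧ = {d1, d2, d5} ∩ {d1, d3, d4, d5, d6, d8, d9, d11, d12, d13} = {d1, d5}
… ∩ ⟦above d6⟧ = {d1, d5} ∩ {d1, d5, d6, d7, d8, d9, d10, d11, d12, d13} = {d1, d5}
… ∩ ⟦striped⟧ = {d1, d5} ∩ {d1, d4, d6, d7, d10, d12, d13} = {d1}
So ⟦striped stone that floated on d8 above d6⟧ = {d1}.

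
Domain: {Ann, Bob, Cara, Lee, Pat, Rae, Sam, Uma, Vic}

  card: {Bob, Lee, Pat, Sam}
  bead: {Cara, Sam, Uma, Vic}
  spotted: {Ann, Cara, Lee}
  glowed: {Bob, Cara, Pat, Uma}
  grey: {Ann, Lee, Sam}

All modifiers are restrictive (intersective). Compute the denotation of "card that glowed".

{Bob, Pat}

⟦that glowed⟧ = ⟦glowed⟧ = {Bob, Cara, Pat, Uma}
⟦card⟧ = {Bob, Lee, Pat, Sam}
… ∩ ⟦that glowed⟧ = {Bob, Lee, Pat, Sam} ∩ {Bob, Cara, Pat, Uma} = {Bob, Pat}
So ⟦card that glowed⟧ = {Bob, Pat}.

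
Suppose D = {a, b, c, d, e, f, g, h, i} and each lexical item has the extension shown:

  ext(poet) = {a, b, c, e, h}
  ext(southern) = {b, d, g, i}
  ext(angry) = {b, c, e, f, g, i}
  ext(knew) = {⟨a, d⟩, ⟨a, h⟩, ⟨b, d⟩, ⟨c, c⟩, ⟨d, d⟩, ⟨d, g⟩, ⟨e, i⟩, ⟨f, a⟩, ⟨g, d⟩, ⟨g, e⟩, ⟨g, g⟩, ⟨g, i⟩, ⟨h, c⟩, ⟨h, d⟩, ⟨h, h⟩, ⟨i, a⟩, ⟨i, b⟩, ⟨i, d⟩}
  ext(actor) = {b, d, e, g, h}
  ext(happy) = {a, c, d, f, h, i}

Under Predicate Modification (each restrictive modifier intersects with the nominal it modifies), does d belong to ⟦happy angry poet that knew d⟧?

⟦that knew d⟧ = {x : ⟨x, d⟩ ∈ ⟦knew⟧} = {a, b, d, g, h, i}
⟦poet⟧ = {a, b, c, e, h}
… ∩ ⟦that knew d⟧ = {a, b, c, e, h} ∩ {a, b, d, g, h, i} = {a, b, h}
… ∩ ⟦happy⟧ = {a, b, h} ∩ {a, c, d, f, h, i} = {a, h}
… ∩ ⟦angry⟧ = {a, h} ∩ {b, c, e, f, g, i} = ∅
⟦happy angry poet that knew d⟧ = ∅; d ∉ this set.

no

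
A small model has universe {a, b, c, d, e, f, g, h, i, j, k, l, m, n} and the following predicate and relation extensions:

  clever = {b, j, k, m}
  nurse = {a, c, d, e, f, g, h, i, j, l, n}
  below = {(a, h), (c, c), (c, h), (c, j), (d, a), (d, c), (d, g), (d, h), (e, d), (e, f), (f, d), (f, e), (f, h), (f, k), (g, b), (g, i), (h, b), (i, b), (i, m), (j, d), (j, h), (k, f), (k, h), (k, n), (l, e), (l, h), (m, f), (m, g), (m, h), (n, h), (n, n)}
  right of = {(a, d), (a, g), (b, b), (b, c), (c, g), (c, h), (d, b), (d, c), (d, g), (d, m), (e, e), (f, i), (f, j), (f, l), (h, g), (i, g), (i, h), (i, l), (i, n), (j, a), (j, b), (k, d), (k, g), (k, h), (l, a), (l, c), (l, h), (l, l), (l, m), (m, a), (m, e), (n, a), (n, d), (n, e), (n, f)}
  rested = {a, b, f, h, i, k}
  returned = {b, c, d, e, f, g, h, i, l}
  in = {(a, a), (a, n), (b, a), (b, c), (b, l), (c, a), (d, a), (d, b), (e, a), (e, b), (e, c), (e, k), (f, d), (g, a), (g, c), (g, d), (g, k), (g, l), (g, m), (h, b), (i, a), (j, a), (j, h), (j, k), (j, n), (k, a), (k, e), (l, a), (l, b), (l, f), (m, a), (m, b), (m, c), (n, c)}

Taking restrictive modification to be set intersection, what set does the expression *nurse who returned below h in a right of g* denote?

⟦who returned⟧ = ⟦returned⟧ = {b, c, d, e, f, g, h, i, l}
⟦below h⟧ = {x : ⟨x, h⟩ ∈ ⟦below⟧} = {a, c, d, f, j, k, l, m, n}
⟦in a⟧ = {x : ⟨x, a⟩ ∈ ⟦in⟧} = {a, b, c, d, e, g, i, j, k, l, m}
⟦right of g⟧ = {x : ⟨x, g⟩ ∈ ⟦right of⟧} = {a, c, d, h, i, k}
⟦nurse⟧ = {a, c, d, e, f, g, h, i, j, l, n}
… ∩ ⟦who returned⟧ = {a, c, d, e, f, g, h, i, j, l, n} ∩ {b, c, d, e, f, g, h, i, l} = {c, d, e, f, g, h, i, l}
… ∩ ⟦below h⟧ = {c, d, e, f, g, h, i, l} ∩ {a, c, d, f, j, k, l, m, n} = {c, d, f, l}
… ∩ ⟦in a⟧ = {c, d, f, l} ∩ {a, b, c, d, e, g, i, j, k, l, m} = {c, d, l}
… ∩ ⟦right of g⟧ = {c, d, l} ∩ {a, c, d, h, i, k} = {c, d}
So ⟦nurse who returned below h in a right of g⟧ = {c, d}.

{c, d}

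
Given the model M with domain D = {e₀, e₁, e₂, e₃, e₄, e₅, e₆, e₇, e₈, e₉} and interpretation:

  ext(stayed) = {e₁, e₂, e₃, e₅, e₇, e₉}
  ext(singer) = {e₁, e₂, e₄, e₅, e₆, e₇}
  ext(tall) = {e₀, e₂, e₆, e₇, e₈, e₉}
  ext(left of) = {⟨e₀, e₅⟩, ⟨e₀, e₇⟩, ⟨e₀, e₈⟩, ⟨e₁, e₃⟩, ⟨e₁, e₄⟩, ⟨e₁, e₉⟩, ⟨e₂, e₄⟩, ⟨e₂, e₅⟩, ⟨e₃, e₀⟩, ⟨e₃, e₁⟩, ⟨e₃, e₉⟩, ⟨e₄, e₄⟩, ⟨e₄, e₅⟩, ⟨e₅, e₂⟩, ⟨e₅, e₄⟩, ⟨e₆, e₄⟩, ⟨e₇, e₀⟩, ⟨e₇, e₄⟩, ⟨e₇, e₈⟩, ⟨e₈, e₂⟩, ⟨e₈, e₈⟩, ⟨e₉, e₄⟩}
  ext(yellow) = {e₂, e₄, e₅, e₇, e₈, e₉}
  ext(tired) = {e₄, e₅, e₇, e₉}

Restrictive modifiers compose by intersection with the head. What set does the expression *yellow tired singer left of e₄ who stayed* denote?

⟦left of e₄⟧ = {x : ⟨x, e₄⟩ ∈ ⟦left of⟧} = {e₁, e₂, e₄, e₅, e₆, e₇, e₉}
⟦who stayed⟧ = ⟦stayed⟧ = {e₁, e₂, e₃, e₅, e₇, e₉}
⟦singer⟧ = {e₁, e₂, e₄, e₅, e₆, e₇}
… ∩ ⟦left of e₄⟧ = {e₁, e₂, e₄, e₅, e₆, e₇} ∩ {e₁, e₂, e₄, e₅, e₆, e₇, e₉} = {e₁, e₂, e₄, e₅, e₆, e₇}
… ∩ ⟦who stayed⟧ = {e₁, e₂, e₄, e₅, e₆, e₇} ∩ {e₁, e₂, e₃, e₅, e₇, e₉} = {e₁, e₂, e₅, e₇}
… ∩ ⟦yellow⟧ = {e₁, e₂, e₅, e₇} ∩ {e₂, e₄, e₅, e₇, e₈, e₉} = {e₂, e₅, e₇}
… ∩ ⟦tired⟧ = {e₂, e₅, e₇} ∩ {e₄, e₅, e₇, e₉} = {e₅, e₇}
So ⟦yellow tired singer left of e₄ who stayed⟧ = {e₅, e₇}.

{e₅, e₇}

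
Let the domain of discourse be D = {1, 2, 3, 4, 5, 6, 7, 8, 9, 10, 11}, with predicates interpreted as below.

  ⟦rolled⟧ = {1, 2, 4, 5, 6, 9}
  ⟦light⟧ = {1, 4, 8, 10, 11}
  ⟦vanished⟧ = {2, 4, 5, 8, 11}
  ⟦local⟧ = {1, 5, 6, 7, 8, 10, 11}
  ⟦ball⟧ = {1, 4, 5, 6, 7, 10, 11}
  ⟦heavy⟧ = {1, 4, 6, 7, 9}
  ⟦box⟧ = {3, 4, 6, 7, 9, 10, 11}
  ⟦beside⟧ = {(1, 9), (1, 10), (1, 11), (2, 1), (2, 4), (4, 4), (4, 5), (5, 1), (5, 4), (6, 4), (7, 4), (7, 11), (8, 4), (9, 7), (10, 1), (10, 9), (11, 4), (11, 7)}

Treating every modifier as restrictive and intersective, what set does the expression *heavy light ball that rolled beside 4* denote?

{4}

⟦that rolled⟧ = ⟦rolled⟧ = {1, 2, 4, 5, 6, 9}
⟦beside 4⟧ = {x : ⟨x, 4⟩ ∈ ⟦beside⟧} = {2, 4, 5, 6, 7, 8, 11}
⟦ball⟧ = {1, 4, 5, 6, 7, 10, 11}
… ∩ ⟦that rolled⟧ = {1, 4, 5, 6, 7, 10, 11} ∩ {1, 2, 4, 5, 6, 9} = {1, 4, 5, 6}
… ∩ ⟦beside 4⟧ = {1, 4, 5, 6} ∩ {2, 4, 5, 6, 7, 8, 11} = {4, 5, 6}
… ∩ ⟦heavy⟧ = {4, 5, 6} ∩ {1, 4, 6, 7, 9} = {4, 6}
… ∩ ⟦light⟧ = {4, 6} ∩ {1, 4, 8, 10, 11} = {4}
So ⟦heavy light ball that rolled beside 4⟧ = {4}.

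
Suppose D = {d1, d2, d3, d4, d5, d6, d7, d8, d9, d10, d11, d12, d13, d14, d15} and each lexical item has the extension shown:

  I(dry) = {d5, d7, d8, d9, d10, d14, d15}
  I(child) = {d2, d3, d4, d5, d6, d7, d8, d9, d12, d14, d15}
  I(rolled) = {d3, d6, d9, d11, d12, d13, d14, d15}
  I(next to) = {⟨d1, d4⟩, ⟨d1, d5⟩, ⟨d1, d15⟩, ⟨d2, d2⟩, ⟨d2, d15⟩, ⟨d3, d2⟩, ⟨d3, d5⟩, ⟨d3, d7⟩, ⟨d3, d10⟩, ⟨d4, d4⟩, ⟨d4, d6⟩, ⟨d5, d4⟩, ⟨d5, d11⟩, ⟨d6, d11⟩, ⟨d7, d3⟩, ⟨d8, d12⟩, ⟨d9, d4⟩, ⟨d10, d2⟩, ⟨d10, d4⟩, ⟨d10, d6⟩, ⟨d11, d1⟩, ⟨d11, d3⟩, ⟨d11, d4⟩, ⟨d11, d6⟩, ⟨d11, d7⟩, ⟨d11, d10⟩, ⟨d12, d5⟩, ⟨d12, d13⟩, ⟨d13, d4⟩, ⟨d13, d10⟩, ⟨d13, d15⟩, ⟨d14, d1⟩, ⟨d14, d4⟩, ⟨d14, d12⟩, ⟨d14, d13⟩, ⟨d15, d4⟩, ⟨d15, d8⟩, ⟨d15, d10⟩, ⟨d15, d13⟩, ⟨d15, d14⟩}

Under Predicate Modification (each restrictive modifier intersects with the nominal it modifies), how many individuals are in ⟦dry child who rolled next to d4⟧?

3

⟦who rolled⟧ = ⟦rolled⟧ = {d3, d6, d9, d11, d12, d13, d14, d15}
⟦next to d4⟧ = {x : ⟨x, d4⟩ ∈ ⟦next to⟧} = {d1, d4, d5, d9, d10, d11, d13, d14, d15}
⟦child⟧ = {d2, d3, d4, d5, d6, d7, d8, d9, d12, d14, d15}
… ∩ ⟦who rolled⟧ = {d2, d3, d4, d5, d6, d7, d8, d9, d12, d14, d15} ∩ {d3, d6, d9, d11, d12, d13, d14, d15} = {d3, d6, d9, d12, d14, d15}
… ∩ ⟦next to d4⟧ = {d3, d6, d9, d12, d14, d15} ∩ {d1, d4, d5, d9, d10, d11, d13, d14, d15} = {d9, d14, d15}
… ∩ ⟦dry⟧ = {d9, d14, d15} ∩ {d5, d7, d8, d9, d10, d14, d15} = {d9, d14, d15}
⟦dry child who rolled next to d4⟧ = {d9, d14, d15}, so the cardinality is 3.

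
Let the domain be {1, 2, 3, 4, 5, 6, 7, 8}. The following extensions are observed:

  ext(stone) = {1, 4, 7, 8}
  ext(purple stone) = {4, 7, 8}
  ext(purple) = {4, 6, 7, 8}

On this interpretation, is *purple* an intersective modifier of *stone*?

⟦purple⟧ ∩ ⟦stone⟧ = {4, 6, 7, 8} ∩ {1, 4, 7, 8} = {4, 7, 8}
Observed ⟦purple stone⟧ = {4, 7, 8}.
These coincide, so the modifier is intersective here.

yes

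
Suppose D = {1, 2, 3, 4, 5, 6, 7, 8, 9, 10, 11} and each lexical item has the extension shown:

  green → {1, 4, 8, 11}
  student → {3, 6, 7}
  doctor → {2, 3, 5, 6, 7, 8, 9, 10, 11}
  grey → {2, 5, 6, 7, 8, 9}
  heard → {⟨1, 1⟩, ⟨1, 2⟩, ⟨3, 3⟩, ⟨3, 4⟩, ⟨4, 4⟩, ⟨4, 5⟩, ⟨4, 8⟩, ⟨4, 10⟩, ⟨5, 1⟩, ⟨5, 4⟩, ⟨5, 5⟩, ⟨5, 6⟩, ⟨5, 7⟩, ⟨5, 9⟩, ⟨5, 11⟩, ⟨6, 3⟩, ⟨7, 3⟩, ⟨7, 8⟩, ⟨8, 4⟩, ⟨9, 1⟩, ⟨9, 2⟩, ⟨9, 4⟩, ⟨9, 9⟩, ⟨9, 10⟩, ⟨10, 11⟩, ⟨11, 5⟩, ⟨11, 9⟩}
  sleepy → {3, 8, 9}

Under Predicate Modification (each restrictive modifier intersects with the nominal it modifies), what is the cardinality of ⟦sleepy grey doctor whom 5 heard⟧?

⟦whom 5 heard⟧ = {x : ⟨5, x⟩ ∈ ⟦heard⟧} = {1, 4, 5, 6, 7, 9, 11}
⟦doctor⟧ = {2, 3, 5, 6, 7, 8, 9, 10, 11}
… ∩ ⟦whom 5 heard⟧ = {2, 3, 5, 6, 7, 8, 9, 10, 11} ∩ {1, 4, 5, 6, 7, 9, 11} = {5, 6, 7, 9, 11}
… ∩ ⟦sleepy⟧ = {5, 6, 7, 9, 11} ∩ {3, 8, 9} = {9}
… ∩ ⟦grey⟧ = {9} ∩ {2, 5, 6, 7, 8, 9} = {9}
⟦sleepy grey doctor whom 5 heard⟧ = {9}, so the cardinality is 1.

1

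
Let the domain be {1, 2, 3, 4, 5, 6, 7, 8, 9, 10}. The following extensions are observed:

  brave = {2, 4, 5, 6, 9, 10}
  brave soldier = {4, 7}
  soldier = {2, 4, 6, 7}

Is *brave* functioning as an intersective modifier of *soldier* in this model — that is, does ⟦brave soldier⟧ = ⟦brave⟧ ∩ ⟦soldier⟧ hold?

no

⟦brave⟧ ∩ ⟦soldier⟧ = {2, 4, 5, 6, 9, 10} ∩ {2, 4, 6, 7} = {2, 4, 6}
Observed ⟦brave soldier⟧ = {4, 7}.
These differ, so the modifier is not intersective in this model.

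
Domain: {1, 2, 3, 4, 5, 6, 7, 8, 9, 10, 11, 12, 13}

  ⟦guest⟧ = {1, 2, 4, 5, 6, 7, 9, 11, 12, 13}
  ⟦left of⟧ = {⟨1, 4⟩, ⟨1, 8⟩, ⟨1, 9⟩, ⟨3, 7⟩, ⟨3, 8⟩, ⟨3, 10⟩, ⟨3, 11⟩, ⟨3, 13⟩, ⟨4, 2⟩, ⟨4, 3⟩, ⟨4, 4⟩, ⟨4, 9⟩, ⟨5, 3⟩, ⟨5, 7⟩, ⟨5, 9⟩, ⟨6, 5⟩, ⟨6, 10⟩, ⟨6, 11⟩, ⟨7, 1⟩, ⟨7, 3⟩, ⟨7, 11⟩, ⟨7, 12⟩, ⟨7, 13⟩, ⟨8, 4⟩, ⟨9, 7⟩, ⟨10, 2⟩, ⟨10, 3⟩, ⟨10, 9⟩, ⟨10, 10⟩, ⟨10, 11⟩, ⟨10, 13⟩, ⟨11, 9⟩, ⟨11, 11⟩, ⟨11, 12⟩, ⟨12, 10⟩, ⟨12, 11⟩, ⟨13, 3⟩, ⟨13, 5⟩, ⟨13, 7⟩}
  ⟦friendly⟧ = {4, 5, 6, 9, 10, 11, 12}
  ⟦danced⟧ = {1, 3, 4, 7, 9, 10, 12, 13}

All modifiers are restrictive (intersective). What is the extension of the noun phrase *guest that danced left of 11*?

{7, 12}

⟦that danced⟧ = ⟦danced⟧ = {1, 3, 4, 7, 9, 10, 12, 13}
⟦left of 11⟧ = {x : ⟨x, 11⟩ ∈ ⟦left of⟧} = {3, 6, 7, 10, 11, 12}
⟦guest⟧ = {1, 2, 4, 5, 6, 7, 9, 11, 12, 13}
… ∩ ⟦that danced⟧ = {1, 2, 4, 5, 6, 7, 9, 11, 12, 13} ∩ {1, 3, 4, 7, 9, 10, 12, 13} = {1, 4, 7, 9, 12, 13}
… ∩ ⟦left of 11⟧ = {1, 4, 7, 9, 12, 13} ∩ {3, 6, 7, 10, 11, 12} = {7, 12}
So ⟦guest that danced left of 11⟧ = {7, 12}.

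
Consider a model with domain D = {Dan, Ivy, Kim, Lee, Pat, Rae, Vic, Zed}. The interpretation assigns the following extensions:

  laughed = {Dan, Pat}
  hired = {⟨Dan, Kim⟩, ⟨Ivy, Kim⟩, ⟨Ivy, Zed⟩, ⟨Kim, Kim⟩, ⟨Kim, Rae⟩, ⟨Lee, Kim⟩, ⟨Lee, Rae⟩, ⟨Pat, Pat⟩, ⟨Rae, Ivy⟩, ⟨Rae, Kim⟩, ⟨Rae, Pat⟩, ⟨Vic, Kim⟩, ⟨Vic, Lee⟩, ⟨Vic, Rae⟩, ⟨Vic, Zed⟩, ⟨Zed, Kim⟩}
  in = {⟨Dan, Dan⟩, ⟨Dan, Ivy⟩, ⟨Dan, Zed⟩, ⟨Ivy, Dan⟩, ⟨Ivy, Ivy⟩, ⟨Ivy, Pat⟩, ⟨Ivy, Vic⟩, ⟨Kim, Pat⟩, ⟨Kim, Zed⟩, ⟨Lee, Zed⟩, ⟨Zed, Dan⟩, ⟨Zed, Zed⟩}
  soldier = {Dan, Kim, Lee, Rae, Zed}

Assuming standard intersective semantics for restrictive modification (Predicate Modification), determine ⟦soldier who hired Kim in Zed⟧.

⟦who hired Kim⟧ = {x : ⟨x, Kim⟩ ∈ ⟦hired⟧} = {Dan, Ivy, Kim, Lee, Rae, Vic, Zed}
⟦in Zed⟧ = {x : ⟨x, Zed⟩ ∈ ⟦in⟧} = {Dan, Kim, Lee, Zed}
⟦soldier⟧ = {Dan, Kim, Lee, Rae, Zed}
… ∩ ⟦who hired Kim⟧ = {Dan, Kim, Lee, Rae, Zed} ∩ {Dan, Ivy, Kim, Lee, Rae, Vic, Zed} = {Dan, Kim, Lee, Rae, Zed}
… ∩ ⟦in Zed⟧ = {Dan, Kim, Lee, Rae, Zed} ∩ {Dan, Kim, Lee, Zed} = {Dan, Kim, Lee, Zed}
So ⟦soldier who hired Kim in Zed⟧ = {Dan, Kim, Lee, Zed}.

{Dan, Kim, Lee, Zed}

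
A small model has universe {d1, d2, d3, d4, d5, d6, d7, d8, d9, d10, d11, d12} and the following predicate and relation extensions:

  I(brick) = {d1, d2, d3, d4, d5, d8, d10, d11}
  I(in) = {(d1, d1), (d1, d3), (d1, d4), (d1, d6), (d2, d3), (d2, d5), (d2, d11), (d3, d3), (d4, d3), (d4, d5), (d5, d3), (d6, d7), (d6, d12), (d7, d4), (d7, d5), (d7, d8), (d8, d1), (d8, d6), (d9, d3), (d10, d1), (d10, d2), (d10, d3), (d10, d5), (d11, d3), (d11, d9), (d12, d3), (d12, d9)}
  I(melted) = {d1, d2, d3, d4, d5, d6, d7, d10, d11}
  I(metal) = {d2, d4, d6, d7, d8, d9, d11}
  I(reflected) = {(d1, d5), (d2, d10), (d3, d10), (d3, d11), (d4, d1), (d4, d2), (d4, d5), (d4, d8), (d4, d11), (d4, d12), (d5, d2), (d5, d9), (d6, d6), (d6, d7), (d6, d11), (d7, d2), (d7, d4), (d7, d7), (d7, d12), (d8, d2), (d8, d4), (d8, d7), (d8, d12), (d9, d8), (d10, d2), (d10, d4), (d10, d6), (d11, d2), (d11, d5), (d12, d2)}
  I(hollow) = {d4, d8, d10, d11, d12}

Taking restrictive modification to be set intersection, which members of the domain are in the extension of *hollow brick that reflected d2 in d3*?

{d4, d10, d11}

⟦that reflected d2⟧ = {x : ⟨x, d2⟩ ∈ ⟦reflected⟧} = {d4, d5, d7, d8, d10, d11, d12}
⟦in d3⟧ = {x : ⟨x, d3⟩ ∈ ⟦in⟧} = {d1, d2, d3, d4, d5, d9, d10, d11, d12}
⟦brick⟧ = {d1, d2, d3, d4, d5, d8, d10, d11}
… ∩ ⟦that reflected d2⟧ = {d1, d2, d3, d4, d5, d8, d10, d11} ∩ {d4, d5, d7, d8, d10, d11, d12} = {d4, d5, d8, d10, d11}
… ∩ ⟦in d3⟧ = {d4, d5, d8, d10, d11} ∩ {d1, d2, d3, d4, d5, d9, d10, d11, d12} = {d4, d5, d10, d11}
… ∩ ⟦hollow⟧ = {d4, d5, d10, d11} ∩ {d4, d8, d10, d11, d12} = {d4, d10, d11}
So ⟦hollow brick that reflected d2 in d3⟧ = {d4, d10, d11}.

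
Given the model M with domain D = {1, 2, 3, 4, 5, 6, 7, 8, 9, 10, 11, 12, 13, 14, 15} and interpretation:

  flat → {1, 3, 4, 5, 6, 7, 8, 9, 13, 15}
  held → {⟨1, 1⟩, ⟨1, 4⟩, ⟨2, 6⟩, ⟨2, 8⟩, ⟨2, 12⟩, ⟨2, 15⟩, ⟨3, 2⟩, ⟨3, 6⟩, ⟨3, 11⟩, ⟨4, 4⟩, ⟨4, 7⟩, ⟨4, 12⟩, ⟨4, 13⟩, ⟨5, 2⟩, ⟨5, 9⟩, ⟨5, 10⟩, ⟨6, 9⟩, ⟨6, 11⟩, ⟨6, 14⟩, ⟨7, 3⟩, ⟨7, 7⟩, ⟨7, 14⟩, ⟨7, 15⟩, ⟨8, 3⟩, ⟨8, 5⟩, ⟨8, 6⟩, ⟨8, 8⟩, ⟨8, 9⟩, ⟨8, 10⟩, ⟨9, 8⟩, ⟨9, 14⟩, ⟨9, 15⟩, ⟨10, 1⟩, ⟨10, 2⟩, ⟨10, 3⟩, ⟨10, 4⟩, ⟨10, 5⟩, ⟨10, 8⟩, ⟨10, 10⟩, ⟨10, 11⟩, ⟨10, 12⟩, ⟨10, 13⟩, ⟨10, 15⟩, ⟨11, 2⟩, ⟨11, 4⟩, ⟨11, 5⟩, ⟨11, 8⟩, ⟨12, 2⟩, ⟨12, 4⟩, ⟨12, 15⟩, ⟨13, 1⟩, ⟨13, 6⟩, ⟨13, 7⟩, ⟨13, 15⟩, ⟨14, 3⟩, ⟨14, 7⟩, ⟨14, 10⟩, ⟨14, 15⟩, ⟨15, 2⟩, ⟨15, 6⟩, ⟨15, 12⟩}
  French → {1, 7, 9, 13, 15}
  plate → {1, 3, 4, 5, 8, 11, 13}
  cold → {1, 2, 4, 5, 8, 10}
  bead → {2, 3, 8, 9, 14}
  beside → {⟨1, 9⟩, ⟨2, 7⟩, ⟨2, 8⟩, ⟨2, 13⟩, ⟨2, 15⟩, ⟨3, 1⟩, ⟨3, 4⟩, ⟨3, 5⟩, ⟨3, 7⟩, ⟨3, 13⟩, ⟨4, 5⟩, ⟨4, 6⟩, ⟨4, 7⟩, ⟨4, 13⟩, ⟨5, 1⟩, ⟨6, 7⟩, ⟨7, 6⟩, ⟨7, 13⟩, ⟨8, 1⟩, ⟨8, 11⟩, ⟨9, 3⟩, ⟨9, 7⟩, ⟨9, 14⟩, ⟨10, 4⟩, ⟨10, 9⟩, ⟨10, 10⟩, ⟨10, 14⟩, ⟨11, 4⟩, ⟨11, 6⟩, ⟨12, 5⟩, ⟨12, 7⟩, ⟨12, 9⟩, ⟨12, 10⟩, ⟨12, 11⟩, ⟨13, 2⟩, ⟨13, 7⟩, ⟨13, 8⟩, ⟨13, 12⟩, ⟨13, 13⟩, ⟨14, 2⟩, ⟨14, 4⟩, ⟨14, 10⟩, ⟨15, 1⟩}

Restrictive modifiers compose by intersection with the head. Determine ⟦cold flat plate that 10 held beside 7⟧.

⟦that 10 held⟧ = {x : ⟨10, x⟩ ∈ ⟦held⟧} = {1, 2, 3, 4, 5, 8, 10, 11, 12, 13, 15}
⟦beside 7⟧ = {x : ⟨x, 7⟩ ∈ ⟦beside⟧} = {2, 3, 4, 6, 9, 12, 13}
⟦plate⟧ = {1, 3, 4, 5, 8, 11, 13}
… ∩ ⟦that 10 held⟧ = {1, 3, 4, 5, 8, 11, 13} ∩ {1, 2, 3, 4, 5, 8, 10, 11, 12, 13, 15} = {1, 3, 4, 5, 8, 11, 13}
… ∩ ⟦beside 7⟧ = {1, 3, 4, 5, 8, 11, 13} ∩ {2, 3, 4, 6, 9, 12, 13} = {3, 4, 13}
… ∩ ⟦cold⟧ = {3, 4, 13} ∩ {1, 2, 4, 5, 8, 10} = {4}
… ∩ ⟦flat⟧ = {4} ∩ {1, 3, 4, 5, 6, 7, 8, 9, 13, 15} = {4}
So ⟦cold flat plate that 10 held beside 7⟧ = {4}.

{4}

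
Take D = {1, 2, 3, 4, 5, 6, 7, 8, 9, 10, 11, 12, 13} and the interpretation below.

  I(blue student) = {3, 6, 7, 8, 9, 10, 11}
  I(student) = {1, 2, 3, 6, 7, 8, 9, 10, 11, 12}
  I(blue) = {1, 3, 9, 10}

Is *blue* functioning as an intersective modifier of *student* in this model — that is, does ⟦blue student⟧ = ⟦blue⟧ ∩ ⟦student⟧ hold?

⟦blue⟧ ∩ ⟦student⟧ = {1, 3, 9, 10} ∩ {1, 2, 3, 6, 7, 8, 9, 10, 11, 12} = {1, 3, 9, 10}
Observed ⟦blue student⟧ = {3, 6, 7, 8, 9, 10, 11}.
These differ, so the modifier is not intersective in this model.

no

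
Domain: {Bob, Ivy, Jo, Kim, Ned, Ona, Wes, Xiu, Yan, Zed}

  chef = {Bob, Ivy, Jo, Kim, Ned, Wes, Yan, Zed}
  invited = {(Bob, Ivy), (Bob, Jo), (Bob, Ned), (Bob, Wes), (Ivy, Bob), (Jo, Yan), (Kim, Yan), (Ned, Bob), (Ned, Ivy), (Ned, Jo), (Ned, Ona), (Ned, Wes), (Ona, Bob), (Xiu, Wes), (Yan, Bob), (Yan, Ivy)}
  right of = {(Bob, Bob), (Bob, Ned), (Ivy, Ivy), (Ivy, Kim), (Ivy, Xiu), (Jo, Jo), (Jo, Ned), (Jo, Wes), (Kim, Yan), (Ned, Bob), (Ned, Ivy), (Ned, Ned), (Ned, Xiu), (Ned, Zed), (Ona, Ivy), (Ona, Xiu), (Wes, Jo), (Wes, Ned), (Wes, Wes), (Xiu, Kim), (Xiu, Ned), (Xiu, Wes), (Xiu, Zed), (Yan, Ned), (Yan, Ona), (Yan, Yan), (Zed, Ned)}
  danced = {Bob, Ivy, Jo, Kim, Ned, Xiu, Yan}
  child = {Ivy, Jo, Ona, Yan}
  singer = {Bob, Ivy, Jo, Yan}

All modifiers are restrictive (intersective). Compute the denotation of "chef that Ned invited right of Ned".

{Bob, Jo, Wes}

⟦that Ned invited⟧ = {x : ⟨Ned, x⟩ ∈ ⟦invited⟧} = {Bob, Ivy, Jo, Ona, Wes}
⟦right of Ned⟧ = {x : ⟨x, Ned⟩ ∈ ⟦right of⟧} = {Bob, Jo, Ned, Wes, Xiu, Yan, Zed}
⟦chef⟧ = {Bob, Ivy, Jo, Kim, Ned, Wes, Yan, Zed}
… ∩ ⟦that Ned invited⟧ = {Bob, Ivy, Jo, Kim, Ned, Wes, Yan, Zed} ∩ {Bob, Ivy, Jo, Ona, Wes} = {Bob, Ivy, Jo, Wes}
… ∩ ⟦right of Ned⟧ = {Bob, Ivy, Jo, Wes} ∩ {Bob, Jo, Ned, Wes, Xiu, Yan, Zed} = {Bob, Jo, Wes}
So ⟦chef that Ned invited right of Ned⟧ = {Bob, Jo, Wes}.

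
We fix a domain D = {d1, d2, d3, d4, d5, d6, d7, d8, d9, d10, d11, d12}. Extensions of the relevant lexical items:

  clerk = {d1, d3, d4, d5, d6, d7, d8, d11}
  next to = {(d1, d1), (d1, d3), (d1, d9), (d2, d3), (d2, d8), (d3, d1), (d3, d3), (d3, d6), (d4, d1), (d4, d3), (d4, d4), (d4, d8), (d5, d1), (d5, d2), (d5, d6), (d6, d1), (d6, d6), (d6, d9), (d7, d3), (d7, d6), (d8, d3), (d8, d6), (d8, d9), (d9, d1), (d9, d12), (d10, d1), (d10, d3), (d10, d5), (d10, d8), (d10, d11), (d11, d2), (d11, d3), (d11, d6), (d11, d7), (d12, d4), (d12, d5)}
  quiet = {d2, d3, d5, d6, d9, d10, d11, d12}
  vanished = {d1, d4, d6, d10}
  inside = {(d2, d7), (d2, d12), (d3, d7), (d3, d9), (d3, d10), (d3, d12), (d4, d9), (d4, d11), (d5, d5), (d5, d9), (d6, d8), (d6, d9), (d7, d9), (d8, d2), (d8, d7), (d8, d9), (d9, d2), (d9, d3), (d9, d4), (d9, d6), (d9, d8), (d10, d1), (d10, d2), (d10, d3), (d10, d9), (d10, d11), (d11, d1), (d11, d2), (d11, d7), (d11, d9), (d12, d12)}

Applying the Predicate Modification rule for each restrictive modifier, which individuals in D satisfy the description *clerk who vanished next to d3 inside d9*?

{d4}

⟦who vanished⟧ = ⟦vanished⟧ = {d1, d4, d6, d10}
⟦next to d3⟧ = {x : ⟨x, d3⟩ ∈ ⟦next to⟧} = {d1, d2, d3, d4, d7, d8, d10, d11}
⟦inside d9⟧ = {x : ⟨x, d9⟩ ∈ ⟦inside⟧} = {d3, d4, d5, d6, d7, d8, d10, d11}
⟦clerk⟧ = {d1, d3, d4, d5, d6, d7, d8, d11}
… ∩ ⟦who vanished⟧ = {d1, d3, d4, d5, d6, d7, d8, d11} ∩ {d1, d4, d6, d10} = {d1, d4, d6}
… ∩ ⟦next to d3⟧ = {d1, d4, d6} ∩ {d1, d2, d3, d4, d7, d8, d10, d11} = {d1, d4}
… ∩ ⟦inside d9⟧ = {d1, d4} ∩ {d3, d4, d5, d6, d7, d8, d10, d11} = {d4}
So ⟦clerk who vanished next to d3 inside d9⟧ = {d4}.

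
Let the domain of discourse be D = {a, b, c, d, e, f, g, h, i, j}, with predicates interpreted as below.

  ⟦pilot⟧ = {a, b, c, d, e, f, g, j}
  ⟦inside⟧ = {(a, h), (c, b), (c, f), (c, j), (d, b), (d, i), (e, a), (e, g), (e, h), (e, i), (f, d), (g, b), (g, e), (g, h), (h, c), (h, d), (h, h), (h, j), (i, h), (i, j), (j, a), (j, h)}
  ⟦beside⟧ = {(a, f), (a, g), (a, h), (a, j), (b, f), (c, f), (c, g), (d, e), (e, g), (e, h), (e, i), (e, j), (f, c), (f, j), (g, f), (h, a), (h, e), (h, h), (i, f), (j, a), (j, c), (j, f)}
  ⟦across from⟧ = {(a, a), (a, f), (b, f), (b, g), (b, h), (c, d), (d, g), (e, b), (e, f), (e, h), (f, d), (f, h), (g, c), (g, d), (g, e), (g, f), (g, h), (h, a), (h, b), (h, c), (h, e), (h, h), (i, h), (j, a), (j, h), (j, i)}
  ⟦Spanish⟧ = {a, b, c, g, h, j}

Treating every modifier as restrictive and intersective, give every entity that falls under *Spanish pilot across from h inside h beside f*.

{g, j}

⟦across from h⟧ = {x : ⟨x, h⟩ ∈ ⟦across from⟧} = {b, e, f, g, h, i, j}
⟦inside h⟧ = {x : ⟨x, h⟩ ∈ ⟦inside⟧} = {a, e, g, h, i, j}
⟦beside f⟧ = {x : ⟨x, f⟩ ∈ ⟦beside⟧} = {a, b, c, g, i, j}
⟦pilot⟧ = {a, b, c, d, e, f, g, j}
… ∩ ⟦across from h⟧ = {a, b, c, d, e, f, g, j} ∩ {b, e, f, g, h, i, j} = {b, e, f, g, j}
… ∩ ⟦inside h⟧ = {b, e, f, g, j} ∩ {a, e, g, h, i, j} = {e, g, j}
… ∩ ⟦beside f⟧ = {e, g, j} ∩ {a, b, c, g, i, j} = {g, j}
… ∩ ⟦Spanish⟧ = {g, j} ∩ {a, b, c, g, h, j} = {g, j}
So ⟦Spanish pilot across from h inside h beside f⟧ = {g, j}.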